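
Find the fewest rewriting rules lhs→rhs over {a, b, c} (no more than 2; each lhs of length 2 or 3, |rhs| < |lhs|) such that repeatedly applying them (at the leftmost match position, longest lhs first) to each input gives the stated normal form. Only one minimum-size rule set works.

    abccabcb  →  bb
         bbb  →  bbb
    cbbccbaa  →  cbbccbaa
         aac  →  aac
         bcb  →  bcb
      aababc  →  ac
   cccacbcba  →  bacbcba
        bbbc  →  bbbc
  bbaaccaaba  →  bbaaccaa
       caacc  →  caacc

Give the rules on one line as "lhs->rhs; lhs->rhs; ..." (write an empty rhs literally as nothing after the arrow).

ab->; ccc->b

  | abccabcb => ccabcb => cccb => bb
  | bbb
  | cbbccbaa
  | aac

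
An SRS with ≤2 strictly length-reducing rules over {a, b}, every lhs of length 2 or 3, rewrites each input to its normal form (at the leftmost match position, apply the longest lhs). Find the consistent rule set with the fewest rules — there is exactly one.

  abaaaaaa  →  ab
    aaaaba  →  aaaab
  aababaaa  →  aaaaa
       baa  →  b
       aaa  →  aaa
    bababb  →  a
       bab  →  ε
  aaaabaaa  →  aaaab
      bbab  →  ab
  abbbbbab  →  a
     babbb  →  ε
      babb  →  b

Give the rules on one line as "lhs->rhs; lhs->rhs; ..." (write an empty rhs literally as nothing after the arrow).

ba->b; bb->

  | abaaaaaa => abaaaaa => abaaaa => abaaa => abaa => aba => ab
  | aaaaba => aaaab
  | aababaaa => aabbaaa => aaaaa
  | baa => ba => b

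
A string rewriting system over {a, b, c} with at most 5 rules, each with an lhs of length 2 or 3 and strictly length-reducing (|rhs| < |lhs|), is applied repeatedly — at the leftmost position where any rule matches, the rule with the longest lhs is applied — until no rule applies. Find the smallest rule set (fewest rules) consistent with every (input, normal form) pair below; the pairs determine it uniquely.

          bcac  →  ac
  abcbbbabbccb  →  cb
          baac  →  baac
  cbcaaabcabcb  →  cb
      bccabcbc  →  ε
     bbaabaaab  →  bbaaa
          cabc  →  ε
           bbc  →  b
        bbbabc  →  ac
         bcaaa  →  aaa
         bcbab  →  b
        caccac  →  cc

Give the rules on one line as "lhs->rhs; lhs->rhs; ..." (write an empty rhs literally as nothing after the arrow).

  | bcac => ac
  | abcbbbabbccb => cbbbabbccb => caabbccb => abbccb => bccb => cb
  | baac
  | cbcaaabcabcb => caaabcabcb => aabcabcb => acabcb => abcb => cb

ab->; bbb->a; bc->; ca->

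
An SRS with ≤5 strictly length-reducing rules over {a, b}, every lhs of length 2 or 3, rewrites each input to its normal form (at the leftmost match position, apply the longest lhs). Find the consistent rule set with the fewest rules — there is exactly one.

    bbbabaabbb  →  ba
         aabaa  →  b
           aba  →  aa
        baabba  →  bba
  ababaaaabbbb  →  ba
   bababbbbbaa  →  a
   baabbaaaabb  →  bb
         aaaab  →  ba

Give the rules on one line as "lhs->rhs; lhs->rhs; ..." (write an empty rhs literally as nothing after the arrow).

aab->bb; ab->a; baa->; bbb->ba

  | bbbabaabbb => baabaabbb => baabbb => bbb => ba
  | aabaa => bbaa => b
  | aba => aa
  | baabba => bba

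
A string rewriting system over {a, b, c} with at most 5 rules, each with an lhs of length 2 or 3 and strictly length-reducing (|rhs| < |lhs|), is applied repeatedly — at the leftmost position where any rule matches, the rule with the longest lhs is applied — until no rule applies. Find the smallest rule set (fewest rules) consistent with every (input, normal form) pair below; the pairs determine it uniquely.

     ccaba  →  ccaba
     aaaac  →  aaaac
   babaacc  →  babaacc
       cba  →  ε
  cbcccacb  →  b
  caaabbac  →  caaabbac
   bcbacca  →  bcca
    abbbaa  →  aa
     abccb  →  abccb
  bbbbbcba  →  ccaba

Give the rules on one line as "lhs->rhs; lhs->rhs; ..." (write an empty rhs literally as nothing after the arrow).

  | ccaba
  | aaaac
  | babaacc
  | cba => ε

bbb->cb; cac->; cba->; cbc->ca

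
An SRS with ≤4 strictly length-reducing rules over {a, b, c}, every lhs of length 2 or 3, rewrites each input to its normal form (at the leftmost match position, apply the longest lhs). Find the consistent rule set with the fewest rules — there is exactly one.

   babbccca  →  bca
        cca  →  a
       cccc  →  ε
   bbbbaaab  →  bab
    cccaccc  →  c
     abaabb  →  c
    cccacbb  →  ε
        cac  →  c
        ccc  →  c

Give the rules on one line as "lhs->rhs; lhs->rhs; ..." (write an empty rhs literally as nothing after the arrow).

aa->b; ac->; bb->c; cc->

  | babbccca => bacccca => bccca => bca
  | cca => a
  | cccc => cc => ε
  | bbbbaaab => cbbaaab => ccaaab => aaab => bab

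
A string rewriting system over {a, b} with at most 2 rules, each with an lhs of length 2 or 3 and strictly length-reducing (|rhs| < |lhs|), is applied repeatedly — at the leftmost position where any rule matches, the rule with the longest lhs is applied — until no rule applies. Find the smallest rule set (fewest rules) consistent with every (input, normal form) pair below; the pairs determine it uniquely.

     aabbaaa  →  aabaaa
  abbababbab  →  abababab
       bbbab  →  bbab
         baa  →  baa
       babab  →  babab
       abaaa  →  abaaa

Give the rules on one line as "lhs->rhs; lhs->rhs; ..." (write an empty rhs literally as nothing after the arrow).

  | aabbaaa => aabaaa
  | abbababbab => abababbab => abababab
  | bbbab => bbab
  | baa

abb->ab; bbb->bb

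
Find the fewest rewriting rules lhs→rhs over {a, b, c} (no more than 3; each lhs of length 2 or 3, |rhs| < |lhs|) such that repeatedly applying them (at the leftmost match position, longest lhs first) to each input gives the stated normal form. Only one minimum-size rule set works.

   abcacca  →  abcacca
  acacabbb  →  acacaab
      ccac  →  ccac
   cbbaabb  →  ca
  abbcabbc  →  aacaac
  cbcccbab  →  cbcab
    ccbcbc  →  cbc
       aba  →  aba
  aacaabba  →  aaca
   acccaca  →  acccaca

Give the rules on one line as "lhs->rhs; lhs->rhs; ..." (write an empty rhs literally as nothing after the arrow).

aaa->; bb->a; ccb->

  | abcacca
  | acacabbb => acacaab
  | ccac
  | cbbaabb => caaabb => cbb => ca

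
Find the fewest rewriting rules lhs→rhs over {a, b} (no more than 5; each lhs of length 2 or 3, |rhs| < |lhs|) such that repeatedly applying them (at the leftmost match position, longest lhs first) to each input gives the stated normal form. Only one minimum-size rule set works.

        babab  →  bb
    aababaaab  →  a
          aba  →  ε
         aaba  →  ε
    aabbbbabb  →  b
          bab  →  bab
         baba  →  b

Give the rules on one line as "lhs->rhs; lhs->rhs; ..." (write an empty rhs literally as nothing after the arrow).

  | babab => bb
  | aababaaab => aabaaab => aaaab => aab => a
  | aba => ε
  | aaba => aa => ε

aa->; aab->a; aba->; abb->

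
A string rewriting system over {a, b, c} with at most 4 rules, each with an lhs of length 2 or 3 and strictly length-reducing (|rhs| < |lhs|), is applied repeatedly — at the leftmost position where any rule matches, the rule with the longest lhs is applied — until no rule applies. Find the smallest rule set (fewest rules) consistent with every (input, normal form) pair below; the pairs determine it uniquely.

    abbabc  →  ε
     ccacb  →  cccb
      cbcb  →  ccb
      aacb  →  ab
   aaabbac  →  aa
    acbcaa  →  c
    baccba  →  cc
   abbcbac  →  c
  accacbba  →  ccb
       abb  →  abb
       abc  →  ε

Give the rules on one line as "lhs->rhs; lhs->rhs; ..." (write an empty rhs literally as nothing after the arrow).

ac->; ba->; bc->c; ca->c

  | abbabc => abbc => abc => ac => ε
  | ccacb => cccb
  | cbcb => ccb
  | aacb => ab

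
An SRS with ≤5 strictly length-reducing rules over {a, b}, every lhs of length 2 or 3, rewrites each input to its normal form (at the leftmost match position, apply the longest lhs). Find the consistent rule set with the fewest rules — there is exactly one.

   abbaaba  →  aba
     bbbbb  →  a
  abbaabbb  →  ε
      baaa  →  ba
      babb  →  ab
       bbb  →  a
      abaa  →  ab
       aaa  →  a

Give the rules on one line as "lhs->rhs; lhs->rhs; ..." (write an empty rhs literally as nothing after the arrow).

aa->; bab->a; bb->; bbb->a

  | abbaaba => aaaba => aba
  | bbbbb => abb => a
  | abbaabbb => aaabbb => abbb => aa => ε
  | baaa => ba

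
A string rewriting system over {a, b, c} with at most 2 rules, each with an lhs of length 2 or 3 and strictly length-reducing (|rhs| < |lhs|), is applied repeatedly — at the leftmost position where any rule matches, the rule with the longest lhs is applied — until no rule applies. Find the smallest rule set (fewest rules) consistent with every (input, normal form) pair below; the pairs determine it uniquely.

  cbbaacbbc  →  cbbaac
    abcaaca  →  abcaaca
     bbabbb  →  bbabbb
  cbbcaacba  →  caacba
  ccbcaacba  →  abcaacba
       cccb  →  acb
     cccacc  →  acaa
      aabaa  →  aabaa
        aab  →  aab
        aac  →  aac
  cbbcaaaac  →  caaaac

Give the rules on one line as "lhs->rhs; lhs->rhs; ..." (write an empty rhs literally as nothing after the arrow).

bbc->; cc->a

  | cbbaacbbc => cbbaac
  | abcaaca
  | bbabbb
  | cbbcaacba => caacba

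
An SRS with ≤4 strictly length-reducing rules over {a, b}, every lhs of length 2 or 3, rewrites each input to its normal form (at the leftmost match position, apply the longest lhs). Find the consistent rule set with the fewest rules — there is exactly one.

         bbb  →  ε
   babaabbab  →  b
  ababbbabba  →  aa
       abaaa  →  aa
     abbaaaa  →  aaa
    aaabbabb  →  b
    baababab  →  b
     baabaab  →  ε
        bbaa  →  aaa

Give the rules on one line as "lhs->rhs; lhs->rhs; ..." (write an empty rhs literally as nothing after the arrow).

ab->; aba->; ba->; bb->a

  | bbb => ab => ε
  | babaabbab => baabbab => abbab => bab => b
  | ababbbabba => bbbabba => ababba => bba => aa
  | abaaa => aa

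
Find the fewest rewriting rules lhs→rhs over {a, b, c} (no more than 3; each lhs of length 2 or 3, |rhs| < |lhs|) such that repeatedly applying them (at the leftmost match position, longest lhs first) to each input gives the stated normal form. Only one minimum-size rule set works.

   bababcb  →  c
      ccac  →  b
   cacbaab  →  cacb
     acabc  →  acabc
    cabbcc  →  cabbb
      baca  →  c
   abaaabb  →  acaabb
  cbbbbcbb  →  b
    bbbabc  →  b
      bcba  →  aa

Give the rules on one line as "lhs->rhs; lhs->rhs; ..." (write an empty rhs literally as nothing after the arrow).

  | bababcb => cbabcb => ccbcb => bbcb => ba => c
  | ccac => bac => cc => b
  | cacbaab => caccab => cabab => cacb
  | acabc

ba->c; bcb->a; cc->b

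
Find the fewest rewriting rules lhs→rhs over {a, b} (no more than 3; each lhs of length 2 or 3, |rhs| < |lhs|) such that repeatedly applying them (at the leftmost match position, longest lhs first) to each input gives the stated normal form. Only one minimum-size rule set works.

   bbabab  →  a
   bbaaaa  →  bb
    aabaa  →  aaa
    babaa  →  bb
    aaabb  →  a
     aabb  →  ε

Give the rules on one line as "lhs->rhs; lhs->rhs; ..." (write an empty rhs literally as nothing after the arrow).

  | bbabab => bbbab => aab => a
  | bbaaaa => bbaaa => bbaa => bba => bb
  | aabaa => aaa
  | babaa => bbaa => bba => bb

ab->; ba->b; bbb->a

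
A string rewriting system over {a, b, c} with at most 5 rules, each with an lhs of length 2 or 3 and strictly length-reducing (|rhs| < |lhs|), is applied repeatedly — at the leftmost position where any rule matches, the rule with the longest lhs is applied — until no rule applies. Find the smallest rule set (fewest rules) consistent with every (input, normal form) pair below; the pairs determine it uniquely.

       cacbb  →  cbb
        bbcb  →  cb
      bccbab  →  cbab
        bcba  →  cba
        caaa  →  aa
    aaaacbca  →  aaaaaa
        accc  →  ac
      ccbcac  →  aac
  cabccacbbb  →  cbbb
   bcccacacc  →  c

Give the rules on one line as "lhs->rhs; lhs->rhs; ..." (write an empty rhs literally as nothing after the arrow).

  | cacbb => cbb
  | bbcb => bcb => cb
  | bccbab => ccbab => cbab
  | bcba => cba

bc->c; ca->; cbc->a; cc->c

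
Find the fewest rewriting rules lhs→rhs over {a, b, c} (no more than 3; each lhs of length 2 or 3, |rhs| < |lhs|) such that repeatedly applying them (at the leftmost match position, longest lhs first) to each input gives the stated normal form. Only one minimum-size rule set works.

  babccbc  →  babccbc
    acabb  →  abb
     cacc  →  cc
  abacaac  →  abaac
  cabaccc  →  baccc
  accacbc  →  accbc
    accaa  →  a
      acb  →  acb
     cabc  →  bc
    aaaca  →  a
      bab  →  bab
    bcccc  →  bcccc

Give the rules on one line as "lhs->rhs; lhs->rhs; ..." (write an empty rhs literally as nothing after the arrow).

  | babccbc
  | acabb => abb
  | cacc => cc
  | abacaac => abaac

aaa->a; ca->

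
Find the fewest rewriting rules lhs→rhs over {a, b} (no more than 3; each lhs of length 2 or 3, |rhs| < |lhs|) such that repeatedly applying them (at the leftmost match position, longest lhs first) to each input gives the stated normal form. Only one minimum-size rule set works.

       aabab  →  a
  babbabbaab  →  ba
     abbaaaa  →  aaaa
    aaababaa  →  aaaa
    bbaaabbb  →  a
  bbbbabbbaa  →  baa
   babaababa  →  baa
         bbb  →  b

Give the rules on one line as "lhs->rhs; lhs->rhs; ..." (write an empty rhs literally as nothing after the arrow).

ab->; abb->; bb->

  | aabab => aab => a
  | babbabbaab => babbaab => baab => ba
  | abbaaaa => aaaa
  | aaababaa => aaabaa => aaaa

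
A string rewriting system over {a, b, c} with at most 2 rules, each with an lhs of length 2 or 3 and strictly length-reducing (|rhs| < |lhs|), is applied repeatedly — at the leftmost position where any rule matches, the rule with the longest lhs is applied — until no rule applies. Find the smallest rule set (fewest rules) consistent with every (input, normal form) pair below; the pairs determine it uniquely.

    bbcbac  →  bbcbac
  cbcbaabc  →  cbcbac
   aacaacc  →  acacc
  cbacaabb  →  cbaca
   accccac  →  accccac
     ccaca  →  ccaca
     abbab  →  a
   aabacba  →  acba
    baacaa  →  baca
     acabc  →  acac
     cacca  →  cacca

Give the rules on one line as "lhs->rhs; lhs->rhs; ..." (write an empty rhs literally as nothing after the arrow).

  | bbcbac
  | cbcbaabc => cbcbabc => cbcbac
  | aacaacc => acaacc => acacc
  | cbacaabb => cbacabb => cbacab => cbaca

aa->a; ab->a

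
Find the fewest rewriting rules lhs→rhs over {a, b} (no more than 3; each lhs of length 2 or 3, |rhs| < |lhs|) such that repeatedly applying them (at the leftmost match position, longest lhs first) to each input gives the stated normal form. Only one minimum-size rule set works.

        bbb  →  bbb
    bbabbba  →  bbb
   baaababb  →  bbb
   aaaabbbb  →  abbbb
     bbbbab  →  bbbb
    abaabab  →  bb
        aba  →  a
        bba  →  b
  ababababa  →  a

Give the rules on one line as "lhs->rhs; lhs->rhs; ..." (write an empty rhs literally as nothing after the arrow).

  | bbb
  | bbabbba => bbbba => bbb
  | baaababb => aababb => bbabb => bbb
  | aaaabbbb => baabbbb => abbbb

aa->b; ba->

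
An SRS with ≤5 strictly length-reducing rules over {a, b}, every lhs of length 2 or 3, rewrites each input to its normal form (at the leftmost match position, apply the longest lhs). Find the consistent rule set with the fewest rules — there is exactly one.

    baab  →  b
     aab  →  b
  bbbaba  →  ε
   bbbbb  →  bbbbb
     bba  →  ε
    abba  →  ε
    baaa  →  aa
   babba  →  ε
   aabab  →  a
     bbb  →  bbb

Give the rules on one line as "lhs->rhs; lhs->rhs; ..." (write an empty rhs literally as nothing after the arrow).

  | baab => ab => b
  | aab => ab => b
  | bbbaba => bba => ε
  | bbbbb

ab->b; ba->; bab->a; bba->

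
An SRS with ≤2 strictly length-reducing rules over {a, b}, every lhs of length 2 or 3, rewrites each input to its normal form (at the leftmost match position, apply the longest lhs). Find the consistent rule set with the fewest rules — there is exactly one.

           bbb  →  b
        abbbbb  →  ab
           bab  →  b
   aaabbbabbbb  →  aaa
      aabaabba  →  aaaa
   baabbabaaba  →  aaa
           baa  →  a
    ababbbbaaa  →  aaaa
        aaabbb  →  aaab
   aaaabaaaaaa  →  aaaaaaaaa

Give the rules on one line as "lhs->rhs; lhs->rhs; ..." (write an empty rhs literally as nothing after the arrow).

  | bbb => b
  | abbbbb => abbb => ab
  | bab => b
  | aaabbbabbbb => aaababbbb => aaabbbb => aaabb => aaa

ba->; bb->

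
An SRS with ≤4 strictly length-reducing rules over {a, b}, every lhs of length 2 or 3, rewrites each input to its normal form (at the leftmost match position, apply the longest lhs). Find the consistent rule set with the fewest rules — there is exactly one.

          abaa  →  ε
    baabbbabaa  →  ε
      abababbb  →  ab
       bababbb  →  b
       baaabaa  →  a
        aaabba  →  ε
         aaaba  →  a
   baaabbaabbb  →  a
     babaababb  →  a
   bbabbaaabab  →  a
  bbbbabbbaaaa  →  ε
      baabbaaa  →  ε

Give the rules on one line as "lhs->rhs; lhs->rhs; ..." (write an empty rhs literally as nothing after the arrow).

aa->; aab->a; ba->; bb->

  | abaa => aa => ε
  | baabbbabaa => abbbabaa => ababaa => abaa => aa => ε
  | abababbb => ababbb => abbb => ab
  | bababbb => babbb => bbb => b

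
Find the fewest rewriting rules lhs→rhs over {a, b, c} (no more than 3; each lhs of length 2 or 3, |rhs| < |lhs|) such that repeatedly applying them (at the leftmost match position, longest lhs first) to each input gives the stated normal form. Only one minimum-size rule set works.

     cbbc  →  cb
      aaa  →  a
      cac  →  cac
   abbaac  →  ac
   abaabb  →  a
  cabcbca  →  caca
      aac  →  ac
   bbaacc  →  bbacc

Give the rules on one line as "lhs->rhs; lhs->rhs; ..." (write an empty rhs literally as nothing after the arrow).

aa->a; ab->a; bc->

  | cbbc => cb
  | aaa => aa => a
  | cac
  | abbaac => abaac => aaac => aac => ac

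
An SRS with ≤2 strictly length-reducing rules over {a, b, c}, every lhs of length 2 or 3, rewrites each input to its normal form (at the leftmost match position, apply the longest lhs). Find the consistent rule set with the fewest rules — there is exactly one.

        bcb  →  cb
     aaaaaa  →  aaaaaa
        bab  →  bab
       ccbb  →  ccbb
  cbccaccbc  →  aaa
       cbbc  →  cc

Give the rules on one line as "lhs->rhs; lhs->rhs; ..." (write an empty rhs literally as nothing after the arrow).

  | bcb => cb
  | aaaaaa
  | bab
  | ccbb

bc->c; ccc->a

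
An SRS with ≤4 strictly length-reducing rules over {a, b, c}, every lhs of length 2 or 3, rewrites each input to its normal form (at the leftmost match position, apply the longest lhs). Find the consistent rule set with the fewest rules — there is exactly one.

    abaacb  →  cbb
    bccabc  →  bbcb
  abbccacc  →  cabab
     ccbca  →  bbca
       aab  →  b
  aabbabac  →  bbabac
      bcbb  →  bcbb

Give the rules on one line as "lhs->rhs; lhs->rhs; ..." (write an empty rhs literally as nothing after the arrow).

  | abaacb => abcb => cbb
  | bccabc => bbabc => bbcb
  | abbccacc => caccacc => cabacc => cabab
  | ccbca => bbca

aa->; abb->ca; abc->cb; cc->b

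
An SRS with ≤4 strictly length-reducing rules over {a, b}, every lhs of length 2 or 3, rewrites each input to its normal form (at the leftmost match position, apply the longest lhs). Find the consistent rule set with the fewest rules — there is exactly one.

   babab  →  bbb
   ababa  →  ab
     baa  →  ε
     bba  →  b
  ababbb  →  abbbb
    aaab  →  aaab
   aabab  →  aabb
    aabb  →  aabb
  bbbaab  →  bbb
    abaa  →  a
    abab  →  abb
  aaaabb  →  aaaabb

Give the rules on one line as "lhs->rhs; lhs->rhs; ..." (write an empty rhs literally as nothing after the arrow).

ba->; baa->; bab->bb

  | babab => bbab => bbb
  | ababa => abba => ab
  | baa => ε
  | bba => b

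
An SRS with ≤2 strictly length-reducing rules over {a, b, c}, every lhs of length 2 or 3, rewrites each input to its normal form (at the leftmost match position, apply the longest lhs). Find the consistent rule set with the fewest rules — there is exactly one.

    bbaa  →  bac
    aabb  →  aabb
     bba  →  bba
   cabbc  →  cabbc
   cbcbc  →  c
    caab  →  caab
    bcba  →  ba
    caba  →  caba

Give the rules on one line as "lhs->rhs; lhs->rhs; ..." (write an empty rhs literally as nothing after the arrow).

  | bbaa => bac
  | aabb
  | bba
  | cabbc

baa->ac; cb->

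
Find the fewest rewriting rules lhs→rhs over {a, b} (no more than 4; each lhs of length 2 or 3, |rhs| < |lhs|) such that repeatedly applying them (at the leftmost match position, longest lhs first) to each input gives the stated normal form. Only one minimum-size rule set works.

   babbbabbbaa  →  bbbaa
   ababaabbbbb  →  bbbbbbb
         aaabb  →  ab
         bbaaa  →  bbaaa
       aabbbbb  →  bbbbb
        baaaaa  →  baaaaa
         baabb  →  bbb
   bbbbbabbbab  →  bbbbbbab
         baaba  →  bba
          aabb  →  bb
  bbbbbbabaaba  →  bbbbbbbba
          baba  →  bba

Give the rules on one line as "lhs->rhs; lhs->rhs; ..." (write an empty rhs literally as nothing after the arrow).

  | babbbabbbaa => babbabbbaa => bababbbaa => bbabbbaa => bbabbaa => bbabaa => bbbaa
  | ababaabbbbb => babaabbbbb => bbaabbbbb => bbbbbbb
  | aaabb => abb => ab
  | bbaaa

aab->b; aba->ba; abb->ab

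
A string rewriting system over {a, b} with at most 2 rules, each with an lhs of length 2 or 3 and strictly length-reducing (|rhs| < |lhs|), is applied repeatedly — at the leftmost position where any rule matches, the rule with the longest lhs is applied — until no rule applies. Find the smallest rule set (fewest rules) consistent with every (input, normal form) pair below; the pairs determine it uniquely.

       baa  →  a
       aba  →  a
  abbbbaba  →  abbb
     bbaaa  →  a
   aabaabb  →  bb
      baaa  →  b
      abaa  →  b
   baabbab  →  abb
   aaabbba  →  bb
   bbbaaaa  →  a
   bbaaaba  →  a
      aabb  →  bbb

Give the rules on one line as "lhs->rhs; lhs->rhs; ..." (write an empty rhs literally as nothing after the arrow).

  | baa => a
  | aba => a
  | abbbbaba => abbbba => abbb
  | bbaaa => baa => a

aa->b; ba->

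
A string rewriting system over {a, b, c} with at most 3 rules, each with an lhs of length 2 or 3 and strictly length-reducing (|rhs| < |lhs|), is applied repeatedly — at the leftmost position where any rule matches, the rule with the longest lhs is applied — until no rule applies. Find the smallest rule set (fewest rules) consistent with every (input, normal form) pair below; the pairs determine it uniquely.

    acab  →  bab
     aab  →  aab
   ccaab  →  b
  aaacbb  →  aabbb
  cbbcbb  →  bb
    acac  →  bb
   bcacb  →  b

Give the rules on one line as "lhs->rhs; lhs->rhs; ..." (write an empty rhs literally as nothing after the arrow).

  | acab => bab
  | aab
  | ccaab => cab => b
  | aaacbb => aabbb

ac->b; ca->; cb->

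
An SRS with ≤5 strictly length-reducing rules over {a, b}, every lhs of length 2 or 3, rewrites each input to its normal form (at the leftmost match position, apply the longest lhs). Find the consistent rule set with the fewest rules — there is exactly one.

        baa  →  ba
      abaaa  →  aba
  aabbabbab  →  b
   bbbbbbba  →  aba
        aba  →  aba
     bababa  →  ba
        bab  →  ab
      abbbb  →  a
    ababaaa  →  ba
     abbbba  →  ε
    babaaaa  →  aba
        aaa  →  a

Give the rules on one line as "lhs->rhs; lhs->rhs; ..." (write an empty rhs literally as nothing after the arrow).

aa->; baa->ba; bab->ab; bb->a

  | baa => ba
  | abaaa => abaa => aba
  | aabbabbab => bbabbab => aabbab => bbab => aab => b
  | bbbbbbba => abbbbba => aabbba => bbba => aba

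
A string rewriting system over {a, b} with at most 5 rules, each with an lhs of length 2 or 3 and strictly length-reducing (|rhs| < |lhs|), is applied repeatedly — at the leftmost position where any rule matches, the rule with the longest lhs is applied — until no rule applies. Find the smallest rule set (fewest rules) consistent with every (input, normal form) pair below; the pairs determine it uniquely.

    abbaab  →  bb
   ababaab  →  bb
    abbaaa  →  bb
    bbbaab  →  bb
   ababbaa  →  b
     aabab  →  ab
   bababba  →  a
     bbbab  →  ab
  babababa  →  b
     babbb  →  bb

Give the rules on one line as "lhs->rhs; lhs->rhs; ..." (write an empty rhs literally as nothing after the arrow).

aa->b; aaa->bb; abb->b; ba->a

  | abbaab => baab => aab => bb
  | ababaab => aabaab => bbaab => baab => aab => bb
  | abbaaa => baaa => aaa => bb
  | bbbaab => bbaab => baab => aab => bb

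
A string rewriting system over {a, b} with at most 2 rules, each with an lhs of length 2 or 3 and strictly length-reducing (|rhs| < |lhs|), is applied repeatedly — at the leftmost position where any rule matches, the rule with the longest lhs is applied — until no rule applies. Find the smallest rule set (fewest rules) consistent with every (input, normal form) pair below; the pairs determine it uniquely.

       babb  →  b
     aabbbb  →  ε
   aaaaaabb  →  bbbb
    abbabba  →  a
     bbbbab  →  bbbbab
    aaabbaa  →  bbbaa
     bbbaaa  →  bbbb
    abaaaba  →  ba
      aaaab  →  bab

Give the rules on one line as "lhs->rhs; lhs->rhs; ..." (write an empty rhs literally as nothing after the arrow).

aaa->b; abb->

  | babb => b
  | aabbbb => abb => ε
  | aaaaaabb => baaabb => bbbb
  | abbabba => abba => a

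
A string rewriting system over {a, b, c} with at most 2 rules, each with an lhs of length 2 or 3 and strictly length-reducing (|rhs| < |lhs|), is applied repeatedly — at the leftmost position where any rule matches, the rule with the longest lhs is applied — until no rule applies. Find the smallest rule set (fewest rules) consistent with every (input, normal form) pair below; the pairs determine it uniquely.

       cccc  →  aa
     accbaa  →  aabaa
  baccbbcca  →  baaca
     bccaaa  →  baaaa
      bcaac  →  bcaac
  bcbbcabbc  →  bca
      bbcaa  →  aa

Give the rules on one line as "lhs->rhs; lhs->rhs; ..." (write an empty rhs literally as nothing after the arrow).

  | cccc => acc => aa
  | accbaa => aabaa
  | baccbbcca => baabbcca => baaca
  | bccaaa => baaaa

bbc->; cc->a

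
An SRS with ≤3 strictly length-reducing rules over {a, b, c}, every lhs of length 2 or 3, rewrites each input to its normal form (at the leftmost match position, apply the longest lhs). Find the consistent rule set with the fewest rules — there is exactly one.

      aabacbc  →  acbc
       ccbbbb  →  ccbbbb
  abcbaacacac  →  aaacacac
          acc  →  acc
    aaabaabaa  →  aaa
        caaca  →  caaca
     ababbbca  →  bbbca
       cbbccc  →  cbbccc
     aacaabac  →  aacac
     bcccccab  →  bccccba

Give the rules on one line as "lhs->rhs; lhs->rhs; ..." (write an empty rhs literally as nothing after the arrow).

aba->; bcb->; cab->ba

  | aabacbc => acbc
  | ccbbbb
  | abcbaacacac => aaacacac
  | acc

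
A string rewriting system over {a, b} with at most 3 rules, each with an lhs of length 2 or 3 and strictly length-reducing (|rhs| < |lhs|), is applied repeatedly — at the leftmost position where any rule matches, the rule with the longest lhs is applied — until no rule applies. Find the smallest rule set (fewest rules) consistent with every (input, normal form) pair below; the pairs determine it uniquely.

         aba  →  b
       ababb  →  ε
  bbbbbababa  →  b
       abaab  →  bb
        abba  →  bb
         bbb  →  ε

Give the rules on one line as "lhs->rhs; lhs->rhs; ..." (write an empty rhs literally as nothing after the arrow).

ab->b; ba->b; bbb->

  | aba => ba => b
  | ababb => babb => bbb => ε
  | bbbbbababa => bbababa => bbbaba => aba => ba => b
  | abaab => baab => bab => bb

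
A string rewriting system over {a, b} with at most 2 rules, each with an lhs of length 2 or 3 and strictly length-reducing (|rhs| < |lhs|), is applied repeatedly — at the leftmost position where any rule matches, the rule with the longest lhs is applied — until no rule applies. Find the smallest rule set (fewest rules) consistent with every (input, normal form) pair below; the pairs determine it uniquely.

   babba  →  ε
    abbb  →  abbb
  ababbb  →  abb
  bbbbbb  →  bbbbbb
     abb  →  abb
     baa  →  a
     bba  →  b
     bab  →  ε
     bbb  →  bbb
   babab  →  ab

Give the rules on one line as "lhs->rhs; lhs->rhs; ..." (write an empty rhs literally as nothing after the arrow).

ba->; bab->

  | babba => ba => ε
  | abbb
  | ababbb => abb
  | bbbbbb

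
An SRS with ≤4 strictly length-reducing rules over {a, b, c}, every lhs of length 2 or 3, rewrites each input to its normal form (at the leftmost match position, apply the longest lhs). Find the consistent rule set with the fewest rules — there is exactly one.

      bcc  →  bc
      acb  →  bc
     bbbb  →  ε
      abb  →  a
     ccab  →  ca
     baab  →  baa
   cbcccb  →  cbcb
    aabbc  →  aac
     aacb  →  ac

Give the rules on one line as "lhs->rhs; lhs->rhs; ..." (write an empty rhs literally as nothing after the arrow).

  | bcc => bc
  | acb => bc
  | bbbb => bb => ε
  | abb => ab => a

ab->a; acb->bc; bb->; cc->c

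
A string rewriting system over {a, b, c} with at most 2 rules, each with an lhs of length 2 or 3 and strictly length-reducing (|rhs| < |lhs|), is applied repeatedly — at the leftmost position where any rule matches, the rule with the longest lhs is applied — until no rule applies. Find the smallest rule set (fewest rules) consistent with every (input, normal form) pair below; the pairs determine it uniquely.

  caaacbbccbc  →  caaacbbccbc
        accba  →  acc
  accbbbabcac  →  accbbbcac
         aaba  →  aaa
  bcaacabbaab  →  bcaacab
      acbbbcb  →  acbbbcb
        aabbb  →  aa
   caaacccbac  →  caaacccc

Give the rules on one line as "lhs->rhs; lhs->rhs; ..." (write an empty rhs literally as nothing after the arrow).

aab->aa; ba->

  | caaacbbccbc
  | accba => acc
  | accbbbabcac => accbbbcac
  | aaba => aaa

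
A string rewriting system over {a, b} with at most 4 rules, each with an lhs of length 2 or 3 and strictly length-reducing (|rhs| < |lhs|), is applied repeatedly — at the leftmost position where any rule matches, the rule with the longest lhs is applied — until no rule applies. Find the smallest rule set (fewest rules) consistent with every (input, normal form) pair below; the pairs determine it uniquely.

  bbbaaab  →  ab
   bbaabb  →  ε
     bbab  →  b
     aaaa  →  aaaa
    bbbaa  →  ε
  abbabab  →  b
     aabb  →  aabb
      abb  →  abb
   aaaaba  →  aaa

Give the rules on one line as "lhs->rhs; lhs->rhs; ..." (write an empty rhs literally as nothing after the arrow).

  | bbbaaab => bbaaab => baab => ab
  | bbaabb => babb => bab => ba => ε
  | bbab => bba => b
  | aaaa

aba->; ba->; bab->ba; bbb->bb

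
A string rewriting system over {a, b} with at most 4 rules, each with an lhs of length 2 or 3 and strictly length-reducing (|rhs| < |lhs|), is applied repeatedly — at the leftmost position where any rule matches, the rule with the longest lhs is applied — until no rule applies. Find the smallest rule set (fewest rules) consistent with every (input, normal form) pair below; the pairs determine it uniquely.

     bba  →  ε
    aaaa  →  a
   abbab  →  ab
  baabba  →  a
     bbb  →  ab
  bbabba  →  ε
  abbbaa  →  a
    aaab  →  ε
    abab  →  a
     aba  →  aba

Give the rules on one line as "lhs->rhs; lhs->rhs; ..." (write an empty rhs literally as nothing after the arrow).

  | bba => ε
  | aaaa => baa => bb => a
  | abbab => ab
  | baabba => bbbba => abba => a

aa->b; bab->; bb->a; bba->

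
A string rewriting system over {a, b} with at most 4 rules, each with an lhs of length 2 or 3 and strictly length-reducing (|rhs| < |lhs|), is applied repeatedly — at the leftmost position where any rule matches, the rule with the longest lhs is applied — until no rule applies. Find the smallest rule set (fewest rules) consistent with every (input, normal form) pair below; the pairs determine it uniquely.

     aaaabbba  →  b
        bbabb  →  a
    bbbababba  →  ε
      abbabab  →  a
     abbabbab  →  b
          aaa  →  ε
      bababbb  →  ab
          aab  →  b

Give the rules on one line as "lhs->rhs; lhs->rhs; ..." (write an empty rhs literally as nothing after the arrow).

  | aaaabbba => abbba => aaba => ba => b
  | bbabb => aabb => bb => a
  | bbbababba => abababba => abbabba => aaabba => bba => aa => ε
  | abbabab => aaabab => bab => bb => a

aa->; aaa->; ba->b; bb->a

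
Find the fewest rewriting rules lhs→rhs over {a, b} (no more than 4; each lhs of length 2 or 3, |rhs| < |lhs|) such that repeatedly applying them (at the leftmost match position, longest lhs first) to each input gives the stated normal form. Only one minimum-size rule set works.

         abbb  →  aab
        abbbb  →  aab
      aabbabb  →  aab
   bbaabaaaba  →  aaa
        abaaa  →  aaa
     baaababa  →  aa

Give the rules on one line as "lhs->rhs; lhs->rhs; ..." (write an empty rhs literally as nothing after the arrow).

  | abbb => aab
  | abbbb => aabb => aab
  | aabbabb => aababb => aabb => aab
  | bbaabaaaba => baabaaaba => abaaaba => aaaba => aaa

ba->; bb->b; bbb->ab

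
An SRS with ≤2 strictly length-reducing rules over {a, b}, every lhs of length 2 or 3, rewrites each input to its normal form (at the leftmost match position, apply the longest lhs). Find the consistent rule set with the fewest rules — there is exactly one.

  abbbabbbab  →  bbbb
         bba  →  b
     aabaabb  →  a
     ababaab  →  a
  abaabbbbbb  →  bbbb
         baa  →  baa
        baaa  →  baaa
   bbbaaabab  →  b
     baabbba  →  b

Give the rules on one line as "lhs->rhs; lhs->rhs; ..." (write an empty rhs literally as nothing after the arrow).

  | abbbabbbab => bbabbbab => bbbbab => bbbb
  | bba => b
  | aabaabb => aaabb => aab => a
  | ababaab => abaab => aab => a

ab->; bba->b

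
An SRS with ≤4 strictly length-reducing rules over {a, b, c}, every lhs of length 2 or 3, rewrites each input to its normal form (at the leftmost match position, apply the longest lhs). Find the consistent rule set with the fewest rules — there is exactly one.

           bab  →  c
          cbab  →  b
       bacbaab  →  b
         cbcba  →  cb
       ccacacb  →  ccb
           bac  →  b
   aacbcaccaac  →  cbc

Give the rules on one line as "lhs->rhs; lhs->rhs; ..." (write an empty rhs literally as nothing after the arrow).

  | bab => ab => c
  | cbab => cab => b
  | bacbaab => acbaab => bbaab => baab => aab => ac => b
  | cbcba => cbca => cb

ab->c; ac->b; ba->a; ca->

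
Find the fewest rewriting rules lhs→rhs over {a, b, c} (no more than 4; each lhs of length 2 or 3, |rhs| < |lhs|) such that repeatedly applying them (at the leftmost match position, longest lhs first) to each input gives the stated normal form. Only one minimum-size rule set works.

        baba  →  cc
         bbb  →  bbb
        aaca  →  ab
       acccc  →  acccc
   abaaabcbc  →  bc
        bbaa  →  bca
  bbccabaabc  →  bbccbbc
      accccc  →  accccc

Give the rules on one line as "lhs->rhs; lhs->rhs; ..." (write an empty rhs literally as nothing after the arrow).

  | baba => cba => cc
  | bbb
  | aaca => ab
  | acccc

aca->b; ba->c; cbc->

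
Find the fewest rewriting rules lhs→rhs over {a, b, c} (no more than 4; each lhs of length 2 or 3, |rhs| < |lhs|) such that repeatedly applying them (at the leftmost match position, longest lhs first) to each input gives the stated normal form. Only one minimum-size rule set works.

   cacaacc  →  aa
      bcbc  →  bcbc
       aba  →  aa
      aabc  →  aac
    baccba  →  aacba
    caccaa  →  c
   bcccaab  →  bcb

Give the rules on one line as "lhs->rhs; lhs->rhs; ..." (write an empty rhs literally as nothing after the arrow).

  | cacaacc => ccaacc => aacc => aa
  | bcbc
  | aba => aa
  | aabc => aac

ab->a; bac->aa; ca->c; cc->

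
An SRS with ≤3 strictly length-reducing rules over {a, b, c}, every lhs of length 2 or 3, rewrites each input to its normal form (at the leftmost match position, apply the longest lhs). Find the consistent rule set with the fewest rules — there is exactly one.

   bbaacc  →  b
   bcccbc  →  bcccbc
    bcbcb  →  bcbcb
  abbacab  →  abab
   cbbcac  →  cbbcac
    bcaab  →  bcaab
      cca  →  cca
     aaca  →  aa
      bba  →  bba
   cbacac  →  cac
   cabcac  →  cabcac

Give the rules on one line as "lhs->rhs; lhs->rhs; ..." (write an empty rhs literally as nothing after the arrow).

aac->a; bac->

  | bbaacc => bbac => b
  | bcccbc
  | bcbcb
  | abbacab => abab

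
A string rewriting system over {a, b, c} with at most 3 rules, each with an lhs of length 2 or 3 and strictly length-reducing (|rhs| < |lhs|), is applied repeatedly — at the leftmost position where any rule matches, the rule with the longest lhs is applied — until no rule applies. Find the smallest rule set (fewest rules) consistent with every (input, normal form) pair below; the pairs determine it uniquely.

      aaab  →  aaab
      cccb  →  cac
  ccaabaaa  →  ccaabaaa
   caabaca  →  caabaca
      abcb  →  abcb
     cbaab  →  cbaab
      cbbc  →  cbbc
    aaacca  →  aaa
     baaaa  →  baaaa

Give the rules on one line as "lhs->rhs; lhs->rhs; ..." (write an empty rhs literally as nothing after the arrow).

acc->; ccb->ac

  | aaab
  | cccb => cac
  | ccaabaaa
  | caabaca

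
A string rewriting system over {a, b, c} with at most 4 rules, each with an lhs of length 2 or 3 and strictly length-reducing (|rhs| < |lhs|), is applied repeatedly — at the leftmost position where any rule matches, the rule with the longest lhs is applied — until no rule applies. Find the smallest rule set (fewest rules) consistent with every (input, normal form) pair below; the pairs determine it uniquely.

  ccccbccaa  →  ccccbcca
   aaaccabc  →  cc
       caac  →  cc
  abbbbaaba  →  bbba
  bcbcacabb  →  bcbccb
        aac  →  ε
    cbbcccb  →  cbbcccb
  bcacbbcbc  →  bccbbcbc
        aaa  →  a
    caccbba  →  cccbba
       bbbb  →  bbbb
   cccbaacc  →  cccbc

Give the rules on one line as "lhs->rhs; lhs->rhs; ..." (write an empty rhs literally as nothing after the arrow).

  | ccccbccaa => ccccbcca
  | aaaccabc => aaccabc => accabc => cabc => cc
  | caac => cac => cc
  | abbbbaaba => bbbaaba => bbbaba => bbba

aa->a; ab->; ac->; cac->cc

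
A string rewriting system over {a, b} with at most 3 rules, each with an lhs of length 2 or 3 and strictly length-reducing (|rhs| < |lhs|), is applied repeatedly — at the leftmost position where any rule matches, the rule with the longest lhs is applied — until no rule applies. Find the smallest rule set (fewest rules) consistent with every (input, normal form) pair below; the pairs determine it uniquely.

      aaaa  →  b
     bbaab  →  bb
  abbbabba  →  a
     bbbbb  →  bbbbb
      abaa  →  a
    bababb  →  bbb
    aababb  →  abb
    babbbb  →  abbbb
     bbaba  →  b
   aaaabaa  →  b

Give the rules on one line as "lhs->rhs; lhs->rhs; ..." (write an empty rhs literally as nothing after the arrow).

aa->b; ba->a

  | aaaa => baa => aa => b
  | bbaab => baab => aab => bb
  | abbbabba => abbabba => ababba => aabba => bbba => bba => ba => a
  | bbbbb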